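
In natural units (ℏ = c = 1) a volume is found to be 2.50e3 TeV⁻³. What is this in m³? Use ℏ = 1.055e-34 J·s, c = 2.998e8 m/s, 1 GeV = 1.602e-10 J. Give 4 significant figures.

Volume is [L]³ = [E]⁻³·(ℏc)³.
1 GeV⁻³ → (ℏc)³ × (1 GeV in J)⁻³ = 7.696e-48 m³.
Convert the energy scale: 2.50e3 TeV⁻³ = 2.50e-6 GeV⁻³.
Result: 2.50e-6 × 7.696e-48 = 1.924e-53 m³.

1.924e-53 m³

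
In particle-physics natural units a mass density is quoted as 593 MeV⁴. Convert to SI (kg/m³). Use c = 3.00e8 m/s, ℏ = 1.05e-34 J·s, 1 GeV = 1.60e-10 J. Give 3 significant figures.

Mass density is [E]/(c²[L]³) = [E]⁴/(ℏ³c⁵).
1 GeV⁴ → 1/(ℏ³c⁵) × (1 GeV in J)⁴ = 2.33e20 kg/m³.
Convert the energy scale: 593 MeV⁴ = 5.93e-10 GeV⁴.
Result: 5.93e-10 × 2.33e20 = 1.38e11 kg/m³.

1.38e11 kg/m³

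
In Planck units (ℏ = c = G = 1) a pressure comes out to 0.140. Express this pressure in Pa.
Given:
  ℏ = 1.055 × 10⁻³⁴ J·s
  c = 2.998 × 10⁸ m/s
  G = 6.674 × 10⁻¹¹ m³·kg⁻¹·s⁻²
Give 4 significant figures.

One Planck pressure: p_P = c⁷/(ℏG²) = 4.632 × 10¹¹³ Pa.
0.140 × 4.632 × 10¹¹³ Pa = 6.485 × 10¹¹² Pa

6.485 × 10¹¹² Pa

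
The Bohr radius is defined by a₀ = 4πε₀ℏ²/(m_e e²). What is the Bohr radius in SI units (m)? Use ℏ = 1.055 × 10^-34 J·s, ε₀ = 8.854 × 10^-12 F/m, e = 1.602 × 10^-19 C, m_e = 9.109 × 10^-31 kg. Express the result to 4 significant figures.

5.297 × 10^-11 m

a₀ = 4πε₀ℏ²/(m_e e²)
  = 1.238 × 10^-78 / 2.338 × 10^-68
  = 5.297 × 10^-11 m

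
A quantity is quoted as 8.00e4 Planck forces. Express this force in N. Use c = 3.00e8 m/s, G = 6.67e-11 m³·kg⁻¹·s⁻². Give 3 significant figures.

9.72e48 N

One Planck force: F_P = c⁴/G = 1.21e44 N.
8.00e4 × 1.21e44 N = 9.72e48 N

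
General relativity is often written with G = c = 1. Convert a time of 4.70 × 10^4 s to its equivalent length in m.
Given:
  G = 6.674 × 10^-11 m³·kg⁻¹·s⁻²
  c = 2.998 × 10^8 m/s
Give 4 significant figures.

1.409 × 10^13 m

Time → length via c.
4.70 × 10^4 s × (c) = 1.409 × 10^13 m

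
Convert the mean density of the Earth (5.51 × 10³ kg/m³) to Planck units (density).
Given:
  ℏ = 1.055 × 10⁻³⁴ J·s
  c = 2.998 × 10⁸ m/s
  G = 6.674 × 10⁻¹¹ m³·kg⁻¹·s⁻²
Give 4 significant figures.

1.069 × 10⁻⁹³

Planck density: ρ_P = c⁵/(ℏG²) = 5.154 × 10⁹⁶ kg/m³.
5.51 × 10³ / 5.154 × 10⁹⁶ = 1.069 × 10⁻⁹³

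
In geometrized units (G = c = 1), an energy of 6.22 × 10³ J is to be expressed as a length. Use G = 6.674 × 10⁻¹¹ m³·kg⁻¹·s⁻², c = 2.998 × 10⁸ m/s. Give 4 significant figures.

5.139 × 10⁻⁴¹ m

Energy → length via G/c⁴.
6.22 × 10³ J × (G/c⁴) = 5.139 × 10⁻⁴¹ m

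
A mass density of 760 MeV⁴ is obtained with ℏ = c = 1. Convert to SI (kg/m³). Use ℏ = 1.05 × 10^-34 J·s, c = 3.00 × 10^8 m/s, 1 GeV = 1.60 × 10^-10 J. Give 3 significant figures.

1.77 × 10^11 kg/m³

Mass density is [E]/(c²[L]³) = [E]⁴/(ℏ³c⁵).
1 GeV⁴ → 1/(ℏ³c⁵) × (1 GeV in J)⁴ = 2.33 × 10^20 kg/m³.
Convert the energy scale: 760 MeV⁴ = 7.60 × 10^-10 GeV⁴.
Result: 7.60 × 10^-10 × 2.33 × 10^20 = 1.77 × 10^11 kg/m³.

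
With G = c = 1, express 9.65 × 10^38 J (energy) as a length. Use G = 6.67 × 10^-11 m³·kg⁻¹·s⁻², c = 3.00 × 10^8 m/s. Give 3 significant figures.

Energy → length via G/c⁴.
9.65 × 10^38 J × (G/c⁴) = 7.95 × 10^-6 m

7.95 × 10^-6 m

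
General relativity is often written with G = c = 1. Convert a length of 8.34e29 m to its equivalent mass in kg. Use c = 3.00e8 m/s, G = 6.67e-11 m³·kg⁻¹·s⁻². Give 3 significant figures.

Length → mass via c²/G.
8.34e29 m × (c²/G) = 1.13e57 kg

1.13e57 kg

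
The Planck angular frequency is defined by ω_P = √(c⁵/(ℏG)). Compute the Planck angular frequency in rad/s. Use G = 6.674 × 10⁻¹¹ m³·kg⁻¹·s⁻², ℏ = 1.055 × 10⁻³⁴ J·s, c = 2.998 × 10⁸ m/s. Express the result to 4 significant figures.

ω_P = √(c⁵/(ℏG))
  = √(3.440 × 10⁸⁶)
  = 1.855 × 10⁴³ rad/s

1.855 × 10⁴³ rad/s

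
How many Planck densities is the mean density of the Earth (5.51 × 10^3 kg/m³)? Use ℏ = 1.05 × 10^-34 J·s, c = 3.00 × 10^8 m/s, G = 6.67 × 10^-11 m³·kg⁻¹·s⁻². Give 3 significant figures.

Planck density: ρ_P = c⁵/(ℏG²) = 5.20 × 10^96 kg/m³.
5.51 × 10^3 / 5.20 × 10^96 = 1.06 × 10^-93

1.06 × 10^-93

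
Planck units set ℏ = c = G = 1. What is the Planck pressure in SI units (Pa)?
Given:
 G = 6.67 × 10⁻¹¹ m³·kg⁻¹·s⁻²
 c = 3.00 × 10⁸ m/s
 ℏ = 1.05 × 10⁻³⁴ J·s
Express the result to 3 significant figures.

4.68 × 10¹¹³ Pa

From ℏ = c = G = 1 the pressure scale is p_P = c⁷/(ℏG²).
  = 2.19 × 10⁵⁹ / 4.67 × 10⁻⁵⁵
  = 4.68 × 10¹¹³ Pa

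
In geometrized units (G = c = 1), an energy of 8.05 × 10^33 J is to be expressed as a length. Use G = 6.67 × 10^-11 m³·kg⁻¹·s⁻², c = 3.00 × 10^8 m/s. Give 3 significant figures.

6.63 × 10^-11 m

Energy → length via G/c⁴.
8.05 × 10^33 J × (G/c⁴) = 6.63 × 10^-11 m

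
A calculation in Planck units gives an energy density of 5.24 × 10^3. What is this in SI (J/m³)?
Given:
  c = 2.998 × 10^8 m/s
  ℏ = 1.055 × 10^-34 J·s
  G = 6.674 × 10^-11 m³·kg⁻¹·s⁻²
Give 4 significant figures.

2.427 × 10^117 J/m³

One Planck energy density: u_P = c⁷/(ℏG²) = 4.632 × 10^113 J/m³.
5.24 × 10^3 × 4.632 × 10^113 J/m³ = 2.427 × 10^117 J/m³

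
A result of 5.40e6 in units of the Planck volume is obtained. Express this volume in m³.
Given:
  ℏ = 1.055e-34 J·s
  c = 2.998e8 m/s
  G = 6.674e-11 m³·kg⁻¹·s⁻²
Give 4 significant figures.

2.281e-98 m³

One Planck volume: V_P = (ℏG/c³)^(3/2) = 4.224e-105 m³.
5.40e6 × 4.224e-105 m³ = 2.281e-98 m³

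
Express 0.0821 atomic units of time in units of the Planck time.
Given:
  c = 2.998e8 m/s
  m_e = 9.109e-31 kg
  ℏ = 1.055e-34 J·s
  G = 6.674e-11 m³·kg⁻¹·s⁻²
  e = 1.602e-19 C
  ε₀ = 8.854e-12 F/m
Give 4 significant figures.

atomic unit of time: τ_au = (4πε₀)²ℏ³/(m_e e⁴) = 2.423e-17 s
Planck time: t_P = √(ℏG/c⁵) = 5.392e-44 s
0.0821 × 2.423e-17 / 5.392e-44 = 3.689e25

3.689e25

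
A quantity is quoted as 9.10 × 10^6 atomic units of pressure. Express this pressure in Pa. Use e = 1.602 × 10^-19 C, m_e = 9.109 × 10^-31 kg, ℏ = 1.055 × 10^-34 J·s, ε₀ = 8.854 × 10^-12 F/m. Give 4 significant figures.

One atomic unit of pressure: P_au = E_h/a₀³ = m_e⁴e¹⁰/((4πε₀)⁵ℏ⁸) = 2.929 × 10^13 Pa.
9.10 × 10^6 × 2.929 × 10^13 Pa = 2.666 × 10^20 Pa

2.666 × 10^20 Pa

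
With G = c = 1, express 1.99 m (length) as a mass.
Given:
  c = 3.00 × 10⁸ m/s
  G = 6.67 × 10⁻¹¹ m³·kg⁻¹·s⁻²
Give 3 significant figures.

2.69 × 10²⁷ kg

Length → mass via c²/G.
1.99 m × (c²/G) = 2.69 × 10²⁷ kg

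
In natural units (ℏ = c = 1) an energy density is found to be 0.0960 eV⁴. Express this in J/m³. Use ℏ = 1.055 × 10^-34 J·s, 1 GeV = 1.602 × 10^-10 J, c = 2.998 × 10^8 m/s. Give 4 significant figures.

[E]/[L]³ = [E]⁴/(ℏc)³; restore (ℏc)⁻³.
1 GeV⁴ → 1/(ℏc)³ × (1 GeV in J)⁴ = 2.082 × 10^37 J/m³.
Convert the energy scale: 0.0960 eV⁴ = 9.60 × 10^-38 GeV⁴.
Result: 9.60 × 10^-38 × 2.082 × 10^37 = 1.998 J/m³.

1.998 J/m³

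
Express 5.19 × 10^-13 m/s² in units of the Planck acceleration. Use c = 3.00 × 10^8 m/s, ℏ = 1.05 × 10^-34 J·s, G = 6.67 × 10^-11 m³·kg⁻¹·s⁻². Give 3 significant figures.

Planck acceleration: a_P = √(c⁷/(ℏG)) = 5.59 × 10^51 m/s².
5.19 × 10^-13 / 5.59 × 10^51 = 9.29 × 10^-65

9.29 × 10^-65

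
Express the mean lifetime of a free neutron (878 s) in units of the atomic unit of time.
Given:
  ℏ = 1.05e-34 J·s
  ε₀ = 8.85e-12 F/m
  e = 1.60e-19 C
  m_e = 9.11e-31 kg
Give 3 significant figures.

3.66e19

atomic unit of time: τ_au = (4πε₀)²ℏ³/(m_e e⁴) = 2.40e-17 s.
878 / 2.40e-17 = 3.66e19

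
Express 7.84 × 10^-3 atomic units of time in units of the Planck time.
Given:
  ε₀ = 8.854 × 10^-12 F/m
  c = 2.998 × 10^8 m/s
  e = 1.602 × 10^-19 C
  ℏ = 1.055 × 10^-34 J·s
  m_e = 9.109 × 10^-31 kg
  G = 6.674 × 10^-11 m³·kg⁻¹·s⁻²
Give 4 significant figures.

3.523 × 10^24

atomic unit of time: τ_au = (4πε₀)²ℏ³/(m_e e⁴) = 2.423 × 10^-17 s
Planck time: t_P = √(ℏG/c⁵) = 5.392 × 10^-44 s
7.84 × 10^-3 × 2.423 × 10^-17 / 5.392 × 10^-44 = 3.523 × 10^24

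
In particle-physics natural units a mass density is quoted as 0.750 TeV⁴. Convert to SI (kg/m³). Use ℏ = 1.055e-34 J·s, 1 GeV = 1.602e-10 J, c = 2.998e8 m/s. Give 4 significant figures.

1.737e32 kg/m³

Mass density is [E]/(c²[L]³) = [E]⁴/(ℏ³c⁵).
1 GeV⁴ → 1/(ℏ³c⁵) × (1 GeV in J)⁴ = 2.316e20 kg/m³.
Convert the energy scale: 0.750 TeV⁴ = 7.50e11 GeV⁴.
Result: 7.50e11 × 2.316e20 = 1.737e32 kg/m³.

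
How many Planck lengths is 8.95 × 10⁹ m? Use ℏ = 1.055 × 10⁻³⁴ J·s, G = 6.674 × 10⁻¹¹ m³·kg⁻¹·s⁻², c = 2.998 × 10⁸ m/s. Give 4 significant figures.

Planck length: ℓ_P = √(ℏG/c³) = 1.616 × 10⁻³⁵ m.
8.95 × 10⁹ / 1.616 × 10⁻³⁵ = 5.537 × 10⁴⁴

5.537 × 10⁴⁴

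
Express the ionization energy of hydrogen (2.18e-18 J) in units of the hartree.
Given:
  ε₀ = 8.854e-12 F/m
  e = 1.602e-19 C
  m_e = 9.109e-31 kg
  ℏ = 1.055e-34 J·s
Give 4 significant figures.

hartree: E_h = m_e e⁴/(4πε₀ℏ)² = 4.354e-18 J.
2.18e-18 / 4.354e-18 = 0.5007

0.5007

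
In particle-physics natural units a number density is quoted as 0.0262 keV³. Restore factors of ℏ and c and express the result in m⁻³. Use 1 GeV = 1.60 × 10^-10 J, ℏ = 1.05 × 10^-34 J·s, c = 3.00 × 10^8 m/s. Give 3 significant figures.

Number density is [L]⁻³ = [E]³/(ℏc)³.
1 GeV³ → 1/(ℏc)³ × (1 GeV in J)³ = 1.31 × 10^47 m⁻³.
Convert the energy scale: 0.0262 keV³ = 2.62 × 10^-20 GeV³.
Result: 2.62 × 10^-20 × 1.31 × 10^47 = 3.43 × 10^27 m⁻³.

3.43 × 10^27 m⁻³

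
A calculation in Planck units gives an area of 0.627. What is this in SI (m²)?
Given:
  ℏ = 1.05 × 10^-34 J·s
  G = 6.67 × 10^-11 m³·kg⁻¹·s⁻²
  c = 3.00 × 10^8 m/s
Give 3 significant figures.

One Planck area: A_P = ℏG/c³ = 2.59 × 10^-70 m².
0.627 × 2.59 × 10^-70 m² = 1.63 × 10^-70 m²

1.63 × 10^-70 m²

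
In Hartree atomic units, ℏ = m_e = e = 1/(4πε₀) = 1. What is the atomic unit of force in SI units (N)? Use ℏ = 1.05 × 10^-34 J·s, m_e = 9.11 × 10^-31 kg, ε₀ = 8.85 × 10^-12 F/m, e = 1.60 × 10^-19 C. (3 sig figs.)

8.33 × 10^-8 N

Dimensional analysis gives F_au = E_h/a₀ = m_e²e⁶/((4πε₀)³ℏ⁴).
E_h = 4.38 × 10^-18 J
a₀ = 5.26 × 10^-11 m
E_h/a₀ = 8.33 × 10^-8 N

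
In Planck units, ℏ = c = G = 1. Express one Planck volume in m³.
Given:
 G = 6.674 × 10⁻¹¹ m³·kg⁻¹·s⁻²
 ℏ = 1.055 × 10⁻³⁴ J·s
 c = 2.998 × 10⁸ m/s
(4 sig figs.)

From ℏ = c = G = 1 the volume scale is V_P = (ℏG/c³)^(3/2).
  = √(1.784 × 10⁻²⁰⁹)
  = 4.224 × 10⁻¹⁰⁵ m³

4.224 × 10⁻¹⁰⁵ m³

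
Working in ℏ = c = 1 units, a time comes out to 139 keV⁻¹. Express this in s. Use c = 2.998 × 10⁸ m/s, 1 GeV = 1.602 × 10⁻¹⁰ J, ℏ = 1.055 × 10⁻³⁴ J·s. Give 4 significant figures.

9.154 × 10⁻¹⁷ s

A time is [E]⁻¹ in ℏ=c=1; restore one factor of ℏ.
1 GeV⁻¹ → ℏ × (1 GeV in J)⁻¹ = 6.586 × 10⁻²⁵ s.
Convert the energy scale: 139 keV⁻¹ = 1.39 × 10⁸ GeV⁻¹.
Result: 1.39 × 10⁸ × 6.586 × 10⁻²⁵ = 9.154 × 10⁻¹⁷ s.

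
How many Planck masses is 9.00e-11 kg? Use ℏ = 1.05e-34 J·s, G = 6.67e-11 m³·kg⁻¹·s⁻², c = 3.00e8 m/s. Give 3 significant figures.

4.14e-3

Planck mass: m_P = √(ℏc/G) = 2.17e-8 kg.
9.00e-11 / 2.17e-8 = 4.14e-3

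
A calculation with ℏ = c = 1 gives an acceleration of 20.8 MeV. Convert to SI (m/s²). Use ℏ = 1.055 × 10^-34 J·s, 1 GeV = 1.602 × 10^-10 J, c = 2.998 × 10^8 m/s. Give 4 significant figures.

Acceleration is [L]/[T]² = c·[E]/ℏ.
1 GeV → c/ℏ × (1 GeV in J) = 4.552 × 10^32 m/s².
Convert the energy scale: 20.8 MeV = 0.0208 GeV.
Result: 0.0208 × 4.552 × 10^32 = 9.469 × 10^30 m/s².

9.469 × 10^30 m/s²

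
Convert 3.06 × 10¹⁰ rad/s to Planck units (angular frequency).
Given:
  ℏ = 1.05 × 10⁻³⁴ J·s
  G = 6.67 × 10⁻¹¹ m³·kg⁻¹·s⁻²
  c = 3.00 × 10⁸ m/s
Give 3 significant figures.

1.64 × 10⁻³³

Planck angular frequency: ω_P = √(c⁵/(ℏG)) = 1.86 × 10⁴³ rad/s.
3.06 × 10¹⁰ / 1.86 × 10⁴³ = 1.64 × 10⁻³³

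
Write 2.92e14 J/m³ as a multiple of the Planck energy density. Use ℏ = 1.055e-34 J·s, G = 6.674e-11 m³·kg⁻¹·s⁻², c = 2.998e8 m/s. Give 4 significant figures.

Planck energy density: u_P = c⁷/(ℏG²) = 4.632e113 J/m³.
2.92e14 / 4.632e113 = 6.304e-100

6.304e-100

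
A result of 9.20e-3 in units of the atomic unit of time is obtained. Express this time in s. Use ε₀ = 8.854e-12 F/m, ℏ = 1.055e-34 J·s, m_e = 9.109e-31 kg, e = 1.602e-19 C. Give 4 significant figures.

One atomic unit of time: τ_au = (4πε₀)²ℏ³/(m_e e⁴) = 2.423e-17 s.
9.20e-3 × 2.423e-17 s = 2.229e-19 s

2.229e-19 s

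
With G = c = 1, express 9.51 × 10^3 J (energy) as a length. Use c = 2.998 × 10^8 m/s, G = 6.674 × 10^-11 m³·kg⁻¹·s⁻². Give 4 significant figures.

7.857 × 10^-41 m

Energy → length via G/c⁴.
9.51 × 10^3 J × (G/c⁴) = 7.857 × 10^-41 m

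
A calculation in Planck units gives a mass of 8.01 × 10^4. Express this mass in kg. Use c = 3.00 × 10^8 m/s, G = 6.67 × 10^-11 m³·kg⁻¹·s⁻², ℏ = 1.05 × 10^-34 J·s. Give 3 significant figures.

1.74 × 10^-3 kg

One Planck mass: m_P = √(ℏc/G) = 2.17 × 10^-8 kg.
8.01 × 10^4 × 2.17 × 10^-8 kg = 1.74 × 10^-3 kg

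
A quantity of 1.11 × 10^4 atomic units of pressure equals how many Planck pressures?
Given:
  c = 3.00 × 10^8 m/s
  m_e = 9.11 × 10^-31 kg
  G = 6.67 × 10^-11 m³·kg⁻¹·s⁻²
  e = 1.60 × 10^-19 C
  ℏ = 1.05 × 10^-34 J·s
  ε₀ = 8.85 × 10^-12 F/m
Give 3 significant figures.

7.14 × 10^-97

atomic unit of pressure: P_au = E_h/a₀³ = m_e⁴e¹⁰/((4πε₀)⁵ℏ⁸) = 3.01 × 10^13 Pa
Planck pressure: p_P = c⁷/(ℏG²) = 4.68 × 10^113 Pa
1.11 × 10^4 × 3.01 × 10^13 / 4.68 × 10^113 = 7.14 × 10^-97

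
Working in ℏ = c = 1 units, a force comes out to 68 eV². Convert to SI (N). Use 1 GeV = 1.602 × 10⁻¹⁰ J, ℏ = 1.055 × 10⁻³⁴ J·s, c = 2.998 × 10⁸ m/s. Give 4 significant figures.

Force is [E]/[L] = [E]²/(ℏc); restore (ℏc)⁻¹.
1 GeV² → 1/(ℏc) × (1 GeV in J)² = 8.114 × 10⁵ N.
Convert the energy scale: 68 eV² = 6.80 × 10⁻¹⁷ GeV².
Result: 6.80 × 10⁻¹⁷ × 8.114 × 10⁵ = 5.518 × 10⁻¹¹ N.

5.518 × 10⁻¹¹ N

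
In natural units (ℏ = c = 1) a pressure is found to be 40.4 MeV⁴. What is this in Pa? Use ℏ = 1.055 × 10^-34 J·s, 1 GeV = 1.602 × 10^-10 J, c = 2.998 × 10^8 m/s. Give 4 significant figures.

Pressure is [E]/[L]³ = [E]⁴/(ℏc)³.
1 GeV⁴ → 1/(ℏc)³ × (1 GeV in J)⁴ = 2.082 × 10^37 Pa.
Convert the energy scale: 40.4 MeV⁴ = 4.04 × 10^-11 GeV⁴.
Result: 4.04 × 10^-11 × 2.082 × 10^37 = 8.410 × 10^26 Pa.

8.410 × 10^26 Pa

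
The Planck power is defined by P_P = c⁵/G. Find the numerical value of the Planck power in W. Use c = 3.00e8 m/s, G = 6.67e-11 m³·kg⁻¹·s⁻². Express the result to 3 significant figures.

3.64e52 W

P_P = c⁵/G
  = 2.43e42 / 6.67e-11
  = 3.64e52 W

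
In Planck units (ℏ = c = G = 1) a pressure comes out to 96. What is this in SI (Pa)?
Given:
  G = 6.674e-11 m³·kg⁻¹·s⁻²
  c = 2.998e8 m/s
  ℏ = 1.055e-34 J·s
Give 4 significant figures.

One Planck pressure: p_P = c⁷/(ℏG²) = 4.632e113 Pa.
96 × 4.632e113 Pa = 4.447e115 Pa

4.447e115 Pa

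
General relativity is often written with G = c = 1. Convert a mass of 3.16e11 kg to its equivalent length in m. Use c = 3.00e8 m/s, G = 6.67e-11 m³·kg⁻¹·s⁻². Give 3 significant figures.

In G = c = 1 units mass has dimensions of length; the conversion factor is G/c².
3.16e11 kg × (G/c²) = 2.34e-16 m

2.34e-16 m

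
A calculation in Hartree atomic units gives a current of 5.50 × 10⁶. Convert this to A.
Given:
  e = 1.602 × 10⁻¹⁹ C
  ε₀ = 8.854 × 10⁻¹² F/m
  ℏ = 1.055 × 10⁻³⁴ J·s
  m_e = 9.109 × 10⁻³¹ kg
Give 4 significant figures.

One atomic unit of electric current: I_au = e E_h/ℏ = m_e e⁵/((4πε₀)²ℏ³) = 6.612 × 10⁻³ A.
5.50 × 10⁶ × 6.612 × 10⁻³ A = 3.637 × 10⁴ A

3.637 × 10⁴ A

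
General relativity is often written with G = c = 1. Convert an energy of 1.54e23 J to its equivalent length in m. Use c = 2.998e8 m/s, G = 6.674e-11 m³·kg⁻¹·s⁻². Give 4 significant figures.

Energy → length via G/c⁴.
1.54e23 J × (G/c⁴) = 1.272e-21 m

1.272e-21 m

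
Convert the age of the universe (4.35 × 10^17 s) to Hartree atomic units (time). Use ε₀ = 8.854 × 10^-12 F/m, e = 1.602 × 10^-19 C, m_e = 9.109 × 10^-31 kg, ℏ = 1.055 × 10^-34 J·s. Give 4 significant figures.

1.795 × 10^34

atomic unit of time: τ_au = (4πε₀)²ℏ³/(m_e e⁴) = 2.423 × 10^-17 s.
4.35 × 10^17 / 2.423 × 10^-17 = 1.795 × 10^34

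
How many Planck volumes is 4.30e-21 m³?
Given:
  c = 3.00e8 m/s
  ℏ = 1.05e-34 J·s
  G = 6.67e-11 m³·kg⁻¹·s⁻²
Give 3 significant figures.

Planck volume: V_P = (ℏG/c³)^(3/2) = 4.18e-105 m³.
4.30e-21 / 4.18e-105 = 1.03e84

1.03e84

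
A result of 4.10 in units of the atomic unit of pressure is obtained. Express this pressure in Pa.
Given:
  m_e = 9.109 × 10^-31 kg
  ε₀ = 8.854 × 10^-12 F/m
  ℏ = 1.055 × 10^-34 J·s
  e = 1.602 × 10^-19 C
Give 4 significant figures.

1.201 × 10^14 Pa

One atomic unit of pressure: P_au = E_h/a₀³ = m_e⁴e¹⁰/((4πε₀)⁵ℏ⁸) = 2.929 × 10^13 Pa.
4.10 × 2.929 × 10^13 Pa = 1.201 × 10^14 Pa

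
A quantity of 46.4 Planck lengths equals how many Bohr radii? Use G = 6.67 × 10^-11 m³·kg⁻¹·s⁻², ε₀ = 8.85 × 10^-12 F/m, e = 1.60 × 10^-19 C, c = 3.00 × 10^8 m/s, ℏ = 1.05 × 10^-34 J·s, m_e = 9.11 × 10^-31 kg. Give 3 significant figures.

1.42 × 10^-23

Planck length: ℓ_P = √(ℏG/c³) = 1.61 × 10^-35 m
Bohr radius: a₀ = 4πε₀ℏ²/(m_e e²) = 5.26 × 10^-11 m
46.4 × 1.61 × 10^-35 / 5.26 × 10^-11 = 1.42 × 10^-23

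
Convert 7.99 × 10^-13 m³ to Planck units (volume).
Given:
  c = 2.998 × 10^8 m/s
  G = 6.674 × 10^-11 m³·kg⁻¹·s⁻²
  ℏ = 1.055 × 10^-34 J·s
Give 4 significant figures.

Planck volume: V_P = (ℏG/c³)^(3/2) = 4.224 × 10^-105 m³.
7.99 × 10^-13 / 4.224 × 10^-105 = 1.892 × 10^92

1.892 × 10^92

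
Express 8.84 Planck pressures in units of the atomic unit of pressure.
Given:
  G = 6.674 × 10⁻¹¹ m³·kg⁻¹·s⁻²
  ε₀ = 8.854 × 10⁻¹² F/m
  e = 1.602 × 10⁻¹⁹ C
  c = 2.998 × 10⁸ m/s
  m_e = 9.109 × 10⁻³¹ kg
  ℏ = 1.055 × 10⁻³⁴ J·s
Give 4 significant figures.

Planck pressure: p_P = c⁷/(ℏG²) = 4.632 × 10¹¹³ Pa
atomic unit of pressure: P_au = E_h/a₀³ = m_e⁴e¹⁰/((4πε₀)⁵ℏ⁸) = 2.929 × 10¹³ Pa
8.84 × 4.632 × 10¹¹³ / 2.929 × 10¹³ = 1.398 × 10¹⁰¹

1.398 × 10¹⁰¹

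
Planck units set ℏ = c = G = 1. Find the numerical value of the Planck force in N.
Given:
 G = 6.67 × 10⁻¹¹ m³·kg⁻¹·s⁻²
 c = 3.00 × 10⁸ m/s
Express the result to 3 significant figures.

1.21 × 10⁴⁴ N

From ℏ = c = G = 1 the force scale is F_P = c⁴/G.
  = 8.10 × 10³³ / 6.67 × 10⁻¹¹
  = 1.21 × 10⁴⁴ N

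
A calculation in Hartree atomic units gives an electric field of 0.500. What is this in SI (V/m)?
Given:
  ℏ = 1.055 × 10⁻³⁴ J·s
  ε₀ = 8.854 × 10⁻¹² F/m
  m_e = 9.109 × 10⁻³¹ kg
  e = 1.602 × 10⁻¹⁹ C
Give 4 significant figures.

One atomic unit of electric field: E_au = E_h/(e a₀) = m_e²e⁵/((4πε₀)³ℏ⁴) = 5.131 × 10¹¹ V/m.
0.500 × 5.131 × 10¹¹ V/m = 2.565 × 10¹¹ V/m

2.565 × 10¹¹ V/m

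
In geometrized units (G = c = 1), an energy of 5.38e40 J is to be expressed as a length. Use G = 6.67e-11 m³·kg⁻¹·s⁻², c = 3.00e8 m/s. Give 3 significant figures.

4.43e-4 m

Energy → length via G/c⁴.
5.38e40 J × (G/c⁴) = 4.43e-4 m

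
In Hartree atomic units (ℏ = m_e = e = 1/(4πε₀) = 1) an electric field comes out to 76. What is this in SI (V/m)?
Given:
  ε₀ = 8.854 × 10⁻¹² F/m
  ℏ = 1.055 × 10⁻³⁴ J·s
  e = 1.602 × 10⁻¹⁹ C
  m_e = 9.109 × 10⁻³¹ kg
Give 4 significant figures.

One atomic unit of electric field: E_au = E_h/(e a₀) = m_e²e⁵/((4πε₀)³ℏ⁴) = 5.131 × 10¹¹ V/m.
76 × 5.131 × 10¹¹ V/m = 3.900 × 10¹³ V/m

3.900 × 10¹³ V/m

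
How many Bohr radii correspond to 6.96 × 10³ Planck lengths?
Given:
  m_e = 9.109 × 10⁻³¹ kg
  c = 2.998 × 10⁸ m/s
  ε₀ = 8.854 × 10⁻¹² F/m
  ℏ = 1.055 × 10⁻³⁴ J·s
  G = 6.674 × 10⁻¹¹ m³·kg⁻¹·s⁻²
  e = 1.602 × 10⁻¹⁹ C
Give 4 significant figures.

Planck length: ℓ_P = √(ℏG/c³) = 1.616 × 10⁻³⁵ m
Bohr radius: a₀ = 4πε₀ℏ²/(m_e e²) = 5.297 × 10⁻¹¹ m
6.96 × 10³ × 1.616 × 10⁻³⁵ / 5.297 × 10⁻¹¹ = 2.124 × 10⁻²¹

2.124 × 10⁻²¹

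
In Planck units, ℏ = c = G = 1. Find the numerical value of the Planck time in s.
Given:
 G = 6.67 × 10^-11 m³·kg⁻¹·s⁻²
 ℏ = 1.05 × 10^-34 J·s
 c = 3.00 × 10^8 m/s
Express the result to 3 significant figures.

The unique combination of the constants set to 1 with dimensions of time is t_P = √(ℏG/c⁵).
  = √(2.88 × 10^-87)
  = 5.37 × 10^-44 s

5.37 × 10^-44 s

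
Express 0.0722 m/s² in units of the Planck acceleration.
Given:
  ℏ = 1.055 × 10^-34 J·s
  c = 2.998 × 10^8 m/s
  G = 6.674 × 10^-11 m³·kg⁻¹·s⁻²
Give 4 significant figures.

1.299 × 10^-53

Planck acceleration: a_P = √(c⁷/(ℏG)) = 5.560 × 10^51 m/s².
0.0722 / 5.560 × 10^51 = 1.299 × 10^-53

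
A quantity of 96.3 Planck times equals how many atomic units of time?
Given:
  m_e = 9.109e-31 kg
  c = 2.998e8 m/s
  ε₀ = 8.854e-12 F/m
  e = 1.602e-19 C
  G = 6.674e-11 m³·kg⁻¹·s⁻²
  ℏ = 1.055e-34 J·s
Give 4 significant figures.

Planck time: t_P = √(ℏG/c⁵) = 5.392e-44 s
atomic unit of time: τ_au = (4πε₀)²ℏ³/(m_e e⁴) = 2.423e-17 s
96.3 × 5.392e-44 / 2.423e-17 = 2.143e-25

2.143e-25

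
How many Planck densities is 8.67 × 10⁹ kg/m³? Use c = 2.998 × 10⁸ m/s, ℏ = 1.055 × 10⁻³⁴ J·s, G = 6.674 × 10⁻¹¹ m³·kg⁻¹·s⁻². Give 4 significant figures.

Planck density: ρ_P = c⁵/(ℏG²) = 5.154 × 10⁹⁶ kg/m³.
8.67 × 10⁹ / 5.154 × 10⁹⁶ = 1.682 × 10⁻⁸⁷

1.682 × 10⁻⁸⁷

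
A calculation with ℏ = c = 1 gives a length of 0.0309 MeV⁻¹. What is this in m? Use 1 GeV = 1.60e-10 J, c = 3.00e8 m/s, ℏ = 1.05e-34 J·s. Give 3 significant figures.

A length is [E]⁻¹ in ℏ=c=1; restore one factor of ℏc.
1 GeV⁻¹ → ℏc × (1 GeV in J)⁻¹ = 1.97e-16 m.
Convert the energy scale: 0.0309 MeV⁻¹ = 30.9 GeV⁻¹.
Result: 30.9 × 1.97e-16 = 6.08e-15 m.

6.08e-15 m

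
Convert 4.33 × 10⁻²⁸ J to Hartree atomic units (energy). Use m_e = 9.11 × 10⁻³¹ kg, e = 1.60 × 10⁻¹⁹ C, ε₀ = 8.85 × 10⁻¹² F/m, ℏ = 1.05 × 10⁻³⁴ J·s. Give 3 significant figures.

hartree: E_h = m_e e⁴/(4πε₀ℏ)² = 4.38 × 10⁻¹⁸ J.
4.33 × 10⁻²⁸ / 4.38 × 10⁻¹⁸ = 9.89 × 10⁻¹¹

9.89 × 10⁻¹¹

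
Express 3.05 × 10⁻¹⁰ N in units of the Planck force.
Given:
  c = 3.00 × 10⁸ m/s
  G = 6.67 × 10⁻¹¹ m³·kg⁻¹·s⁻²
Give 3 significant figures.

2.51 × 10⁻⁵⁴

Planck force: F_P = c⁴/G = 1.21 × 10⁴⁴ N.
3.05 × 10⁻¹⁰ / 1.21 × 10⁴⁴ = 2.51 × 10⁻⁵⁴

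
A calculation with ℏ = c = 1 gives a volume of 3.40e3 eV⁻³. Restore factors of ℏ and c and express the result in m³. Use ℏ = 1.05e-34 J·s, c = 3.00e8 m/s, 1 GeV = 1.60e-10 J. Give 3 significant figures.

Volume is [L]³ = [E]⁻³·(ℏc)³.
1 GeV⁻³ → (ℏc)³ × (1 GeV in J)⁻³ = 7.63e-48 m³.
Convert the energy scale: 3.40e3 eV⁻³ = 3.40e30 GeV⁻³.
Result: 3.40e30 × 7.63e-48 = 2.59e-17 m³.

2.59e-17 m³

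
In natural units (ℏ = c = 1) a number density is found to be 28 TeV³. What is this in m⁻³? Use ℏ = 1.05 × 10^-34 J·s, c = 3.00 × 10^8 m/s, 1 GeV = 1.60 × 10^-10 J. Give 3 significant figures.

3.67 × 10^57 m⁻³

Number density is [L]⁻³ = [E]³/(ℏc)³.
1 GeV³ → 1/(ℏc)³ × (1 GeV in J)³ = 1.31 × 10^47 m⁻³.
Convert the energy scale: 28 TeV³ = 2.80 × 10^10 GeV³.
Result: 2.80 × 10^10 × 1.31 × 10^47 = 3.67 × 10^57 m⁻³.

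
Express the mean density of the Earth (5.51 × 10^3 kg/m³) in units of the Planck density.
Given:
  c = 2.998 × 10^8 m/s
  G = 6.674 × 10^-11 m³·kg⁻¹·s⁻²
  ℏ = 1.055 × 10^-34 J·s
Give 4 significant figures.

1.069 × 10^-93

Planck density: ρ_P = c⁵/(ℏG²) = 5.154 × 10^96 kg/m³.
5.51 × 10^3 / 5.154 × 10^96 = 1.069 × 10^-93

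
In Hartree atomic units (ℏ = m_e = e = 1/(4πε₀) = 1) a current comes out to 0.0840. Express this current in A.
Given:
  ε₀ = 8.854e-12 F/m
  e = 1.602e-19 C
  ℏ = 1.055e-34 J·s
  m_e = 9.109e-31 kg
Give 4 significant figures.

5.554e-4 A

One atomic unit of electric current: I_au = e E_h/ℏ = m_e e⁵/((4πε₀)²ℏ³) = 6.612e-3 A.
0.0840 × 6.612e-3 A = 5.554e-4 A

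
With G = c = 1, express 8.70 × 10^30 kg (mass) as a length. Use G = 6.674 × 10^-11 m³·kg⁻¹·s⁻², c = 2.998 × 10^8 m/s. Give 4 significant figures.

In G = c = 1 units mass has dimensions of length; the conversion factor is G/c².
8.70 × 10^30 kg × (G/c²) = 6.460 × 10^3 m

6.460 × 10^3 m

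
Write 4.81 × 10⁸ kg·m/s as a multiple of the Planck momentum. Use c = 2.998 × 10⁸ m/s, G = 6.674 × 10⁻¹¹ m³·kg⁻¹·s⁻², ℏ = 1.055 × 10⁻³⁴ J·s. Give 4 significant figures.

Planck momentum: p_P = √(ℏc³/G) = 6.527 kg·m/s.
4.81 × 10⁸ / 6.527 = 7.370 × 10⁷

7.370 × 10⁷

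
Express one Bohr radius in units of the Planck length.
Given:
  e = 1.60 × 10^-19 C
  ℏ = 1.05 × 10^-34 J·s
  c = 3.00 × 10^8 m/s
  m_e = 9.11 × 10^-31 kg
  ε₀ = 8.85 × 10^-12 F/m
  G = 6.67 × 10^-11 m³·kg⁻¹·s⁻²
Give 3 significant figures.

Bohr radius: a₀ = 4πε₀ℏ²/(m_e e²) = 5.26 × 10^-11 m
Planck length: ℓ_P = √(ℏG/c³) = 1.61 × 10^-35 m
ratio = 5.26 × 10^-11 / 1.61 × 10^-35 = 3.26 × 10^24

3.26 × 10^24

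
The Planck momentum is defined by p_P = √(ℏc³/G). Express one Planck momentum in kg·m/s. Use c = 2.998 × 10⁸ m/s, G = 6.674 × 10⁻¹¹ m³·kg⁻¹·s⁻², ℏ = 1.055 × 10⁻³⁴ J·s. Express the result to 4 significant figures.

6.527 kg·m/s

p_P = √(ℏc³/G)
  = √(42.60)
  = 6.527 kg·m/s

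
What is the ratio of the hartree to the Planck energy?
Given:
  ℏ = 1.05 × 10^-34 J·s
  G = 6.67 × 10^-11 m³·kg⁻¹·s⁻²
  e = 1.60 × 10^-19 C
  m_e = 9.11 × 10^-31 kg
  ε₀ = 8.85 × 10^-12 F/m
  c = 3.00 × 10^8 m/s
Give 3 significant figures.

2.24 × 10^-27

hartree: E_h = m_e e⁴/(4πε₀ℏ)² = 4.38 × 10^-18 J
Planck energy: E_P = √(ℏc⁵/G) = 1.96 × 10^9 J
ratio = 4.38 × 10^-18 / 1.96 × 10^9 = 2.24 × 10^-27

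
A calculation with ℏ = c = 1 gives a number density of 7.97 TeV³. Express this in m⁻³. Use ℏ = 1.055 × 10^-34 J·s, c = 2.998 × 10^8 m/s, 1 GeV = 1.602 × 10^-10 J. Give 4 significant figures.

1.036 × 10^57 m⁻³

Number density is [L]⁻³ = [E]³/(ℏc)³.
1 GeV³ → 1/(ℏc)³ × (1 GeV in J)³ = 1.299 × 10^47 m⁻³.
Convert the energy scale: 7.97 TeV³ = 7.97 × 10^9 GeV³.
Result: 7.97 × 10^9 × 1.299 × 10^47 = 1.036 × 10^57 m⁻³.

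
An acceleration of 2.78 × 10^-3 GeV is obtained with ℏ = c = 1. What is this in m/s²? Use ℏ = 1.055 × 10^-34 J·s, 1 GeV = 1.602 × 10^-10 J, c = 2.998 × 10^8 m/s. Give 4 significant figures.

1.266 × 10^30 m/s²

Acceleration is [L]/[T]² = c·[E]/ℏ.
1 GeV → c/ℏ × (1 GeV in J) = 4.552 × 10^32 m/s².
Result: 2.78 × 10^-3 × 4.552 × 10^32 = 1.266 × 10^30 m/s².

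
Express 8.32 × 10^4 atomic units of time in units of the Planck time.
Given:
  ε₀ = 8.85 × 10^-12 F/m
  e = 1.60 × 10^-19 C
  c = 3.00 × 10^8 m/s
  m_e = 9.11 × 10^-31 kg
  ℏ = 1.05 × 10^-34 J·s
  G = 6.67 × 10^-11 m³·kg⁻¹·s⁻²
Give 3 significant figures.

atomic unit of time: τ_au = (4πε₀)²ℏ³/(m_e e⁴) = 2.40 × 10^-17 s
Planck time: t_P = √(ℏG/c⁵) = 5.37 × 10^-44 s
8.32 × 10^4 × 2.40 × 10^-17 / 5.37 × 10^-44 = 3.72 × 10^31

3.72 × 10^31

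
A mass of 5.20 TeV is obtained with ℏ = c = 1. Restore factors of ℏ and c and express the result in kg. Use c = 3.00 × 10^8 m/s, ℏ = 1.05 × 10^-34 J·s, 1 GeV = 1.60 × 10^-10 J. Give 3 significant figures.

Mass is [E]/c²; divide by c².
1 GeV → 1/c² × (1 GeV in J) = 1.78 × 10^-27 kg.
Convert the energy scale: 5.20 TeV = 5.20 × 10^3 GeV.
Result: 5.20 × 10^3 × 1.78 × 10^-27 = 9.24 × 10^-24 kg.

9.24 × 10^-24 kg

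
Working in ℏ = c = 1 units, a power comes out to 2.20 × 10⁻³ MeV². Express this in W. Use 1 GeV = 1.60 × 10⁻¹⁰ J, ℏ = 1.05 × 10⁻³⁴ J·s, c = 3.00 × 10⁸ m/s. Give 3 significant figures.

Power is [E]/[T] = [E]²/ℏ.
1 GeV² → 1/ℏ × (1 GeV in J)² = 2.44 × 10¹⁴ W.
Convert the energy scale: 2.20 × 10⁻³ MeV² = 2.20 × 10⁻⁹ GeV².
Result: 2.20 × 10⁻⁹ × 2.44 × 10¹⁴ = 5.36 × 10⁵ W.

5.36 × 10⁵ W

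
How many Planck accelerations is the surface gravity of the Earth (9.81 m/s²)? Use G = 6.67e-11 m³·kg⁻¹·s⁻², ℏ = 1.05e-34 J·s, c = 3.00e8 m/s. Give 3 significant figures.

Planck acceleration: a_P = √(c⁷/(ℏG)) = 5.59e51 m/s².
9.81 / 5.59e51 = 1.76e-51

1.76e-51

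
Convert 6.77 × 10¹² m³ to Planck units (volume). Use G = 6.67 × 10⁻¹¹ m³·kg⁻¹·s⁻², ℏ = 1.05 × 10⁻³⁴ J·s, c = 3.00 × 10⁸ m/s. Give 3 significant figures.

1.62 × 10¹¹⁷

Planck volume: V_P = (ℏG/c³)^(3/2) = 4.18 × 10⁻¹⁰⁵ m³.
6.77 × 10¹² / 4.18 × 10⁻¹⁰⁵ = 1.62 × 10¹¹⁷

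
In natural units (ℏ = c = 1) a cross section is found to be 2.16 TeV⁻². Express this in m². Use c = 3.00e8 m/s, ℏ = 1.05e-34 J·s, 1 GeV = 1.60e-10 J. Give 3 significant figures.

Area is [L]² = [E]⁻²·(ℏc)²; restore (ℏc)².
1 GeV⁻² → (ℏc)² × (1 GeV in J)⁻² = 3.88e-32 m².
Convert the energy scale: 2.16 TeV⁻² = 2.16e-6 GeV⁻².
Result: 2.16e-6 × 3.88e-32 = 8.37e-38 m².

8.37e-38 m²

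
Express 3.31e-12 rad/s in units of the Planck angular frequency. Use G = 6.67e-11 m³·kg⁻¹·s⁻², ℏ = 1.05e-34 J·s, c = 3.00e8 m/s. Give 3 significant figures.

Planck angular frequency: ω_P = √(c⁵/(ℏG)) = 1.86e43 rad/s.
3.31e-12 / 1.86e43 = 1.78e-55

1.78e-55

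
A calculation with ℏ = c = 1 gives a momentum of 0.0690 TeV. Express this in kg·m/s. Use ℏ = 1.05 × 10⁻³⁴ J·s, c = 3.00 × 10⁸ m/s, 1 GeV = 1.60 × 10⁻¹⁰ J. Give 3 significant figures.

3.68 × 10⁻¹⁷ kg·m/s

Momentum is [E]/c; divide by c.
1 GeV → 1/c × (1 GeV in J) = 5.33 × 10⁻¹⁹ kg·m/s.
Convert the energy scale: 0.0690 TeV = 69 GeV.
Result: 69 × 5.33 × 10⁻¹⁹ = 3.68 × 10⁻¹⁷ kg·m/s.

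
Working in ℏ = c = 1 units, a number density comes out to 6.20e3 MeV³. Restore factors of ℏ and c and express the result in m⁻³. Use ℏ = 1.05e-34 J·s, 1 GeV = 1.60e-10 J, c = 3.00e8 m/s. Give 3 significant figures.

Number density is [L]⁻³ = [E]³/(ℏc)³.
1 GeV³ → 1/(ℏc)³ × (1 GeV in J)³ = 1.31e47 m⁻³.
Convert the energy scale: 6.20e3 MeV³ = 6.20e-6 GeV³.
Result: 6.20e-6 × 1.31e47 = 8.12e41 m⁻³.

8.12e41 m⁻³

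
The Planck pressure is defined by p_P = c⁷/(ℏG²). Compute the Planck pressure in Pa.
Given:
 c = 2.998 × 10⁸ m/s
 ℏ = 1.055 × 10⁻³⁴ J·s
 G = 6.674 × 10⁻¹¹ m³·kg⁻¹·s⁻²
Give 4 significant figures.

4.632 × 10¹¹³ Pa

p_P = c⁷/(ℏG²)
  = 2.177 × 10⁵⁹ / 4.699 × 10⁻⁵⁵
  = 4.632 × 10¹¹³ Pa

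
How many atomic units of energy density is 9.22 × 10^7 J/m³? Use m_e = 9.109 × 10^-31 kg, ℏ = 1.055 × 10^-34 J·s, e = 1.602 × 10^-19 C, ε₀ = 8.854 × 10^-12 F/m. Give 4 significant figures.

atomic unit of energy density: u_au = E_h/a₀³ = m_e⁴e¹⁰/((4πε₀)⁵ℏ⁸) = 2.929 × 10^13 J/m³.
9.22 × 10^7 / 2.929 × 10^13 = 3.148 × 10^-6

3.148 × 10^-6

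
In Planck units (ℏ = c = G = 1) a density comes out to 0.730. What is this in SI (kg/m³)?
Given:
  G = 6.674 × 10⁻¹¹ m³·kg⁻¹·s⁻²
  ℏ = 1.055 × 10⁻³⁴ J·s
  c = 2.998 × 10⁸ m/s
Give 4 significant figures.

One Planck density: ρ_P = c⁵/(ℏG²) = 5.154 × 10⁹⁶ kg/m³.
0.730 × 5.154 × 10⁹⁶ kg/m³ = 3.762 × 10⁹⁶ kg/m³

3.762 × 10⁹⁶ kg/m³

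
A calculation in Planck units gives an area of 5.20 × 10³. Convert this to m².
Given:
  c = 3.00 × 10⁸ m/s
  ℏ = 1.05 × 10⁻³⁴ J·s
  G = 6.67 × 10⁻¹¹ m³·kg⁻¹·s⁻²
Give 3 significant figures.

1.35 × 10⁻⁶⁶ m²

One Planck area: A_P = ℏG/c³ = 2.59 × 10⁻⁷⁰ m².
5.20 × 10³ × 2.59 × 10⁻⁷⁰ m² = 1.35 × 10⁻⁶⁶ m²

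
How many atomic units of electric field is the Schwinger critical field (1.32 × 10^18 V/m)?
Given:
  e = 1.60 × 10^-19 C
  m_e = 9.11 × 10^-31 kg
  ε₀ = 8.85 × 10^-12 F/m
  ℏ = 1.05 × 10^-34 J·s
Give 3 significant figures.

atomic unit of electric field: E_au = E_h/(e a₀) = m_e²e⁵/((4πε₀)³ℏ⁴) = 5.20 × 10^11 V/m.
1.32 × 10^18 / 5.20 × 10^11 = 2.54 × 10^6

2.54 × 10^6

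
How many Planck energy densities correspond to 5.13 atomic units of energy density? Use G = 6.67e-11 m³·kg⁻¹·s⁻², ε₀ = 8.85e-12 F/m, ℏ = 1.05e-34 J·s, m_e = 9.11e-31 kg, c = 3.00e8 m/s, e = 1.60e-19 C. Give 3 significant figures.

3.30e-100

atomic unit of energy density: u_au = E_h/a₀³ = m_e⁴e¹⁰/((4πε₀)⁵ℏ⁸) = 3.01e13 J/m³
Planck energy density: u_P = c⁷/(ℏG²) = 4.68e113 J/m³
5.13 × 3.01e13 / 4.68e113 = 3.30e-100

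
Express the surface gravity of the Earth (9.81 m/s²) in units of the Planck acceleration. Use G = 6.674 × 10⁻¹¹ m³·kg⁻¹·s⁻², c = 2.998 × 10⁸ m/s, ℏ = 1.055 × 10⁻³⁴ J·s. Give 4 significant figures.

1.764 × 10⁻⁵¹

Planck acceleration: a_P = √(c⁷/(ℏG)) = 5.560 × 10⁵¹ m/s².
9.81 / 5.560 × 10⁵¹ = 1.764 × 10⁻⁵¹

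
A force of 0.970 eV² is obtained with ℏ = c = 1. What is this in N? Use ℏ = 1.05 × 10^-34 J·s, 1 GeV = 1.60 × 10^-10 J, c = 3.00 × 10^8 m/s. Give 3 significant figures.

Force is [E]/[L] = [E]²/(ℏc); restore (ℏc)⁻¹.
1 GeV² → 1/(ℏc) × (1 GeV in J)² = 8.13 × 10^5 N.
Convert the energy scale: 0.970 eV² = 9.70 × 10^-19 GeV².
Result: 9.70 × 10^-19 × 8.13 × 10^5 = 7.88 × 10^-13 N.

7.88 × 10^-13 N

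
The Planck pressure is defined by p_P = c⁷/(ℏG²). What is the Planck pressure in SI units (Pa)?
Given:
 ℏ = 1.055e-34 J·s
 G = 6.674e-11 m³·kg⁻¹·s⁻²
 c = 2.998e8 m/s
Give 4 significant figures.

p_P = c⁷/(ℏG²)
  = 2.177e59 / 4.699e-55
  = 4.632e113 Pa

4.632e113 Pa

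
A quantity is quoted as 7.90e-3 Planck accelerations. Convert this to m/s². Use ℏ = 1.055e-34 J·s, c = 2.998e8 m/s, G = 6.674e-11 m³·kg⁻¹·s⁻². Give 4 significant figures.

4.393e49 m/s²

One Planck acceleration: a_P = √(c⁷/(ℏG)) = 5.560e51 m/s².
7.90e-3 × 5.560e51 m/s² = 4.393e49 m/s²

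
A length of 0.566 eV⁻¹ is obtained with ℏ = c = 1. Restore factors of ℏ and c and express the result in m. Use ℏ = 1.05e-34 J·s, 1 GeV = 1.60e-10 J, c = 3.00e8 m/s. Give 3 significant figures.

A length is [E]⁻¹ in ℏ=c=1; restore one factor of ℏc.
1 GeV⁻¹ → ℏc × (1 GeV in J)⁻¹ = 1.97e-16 m.
Convert the energy scale: 0.566 eV⁻¹ = 5.66e8 GeV⁻¹.
Result: 5.66e8 × 1.97e-16 = 1.11e-7 m.

1.11e-7 m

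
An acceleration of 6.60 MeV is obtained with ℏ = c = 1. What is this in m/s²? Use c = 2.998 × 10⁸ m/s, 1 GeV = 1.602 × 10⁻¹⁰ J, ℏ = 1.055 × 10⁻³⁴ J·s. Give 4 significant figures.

Acceleration is [L]/[T]² = c·[E]/ℏ.
1 GeV → c/ℏ × (1 GeV in J) = 4.552 × 10³² m/s².
Convert the energy scale: 6.60 MeV = 6.60 × 10⁻³ GeV.
Result: 6.60 × 10⁻³ × 4.552 × 10³² = 3.005 × 10³⁰ m/s².

3.005 × 10³⁰ m/s²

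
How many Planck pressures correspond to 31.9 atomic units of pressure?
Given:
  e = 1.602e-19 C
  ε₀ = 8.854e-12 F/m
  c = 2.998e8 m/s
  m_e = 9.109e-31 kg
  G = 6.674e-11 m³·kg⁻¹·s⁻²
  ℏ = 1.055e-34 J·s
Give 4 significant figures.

atomic unit of pressure: P_au = E_h/a₀³ = m_e⁴e¹⁰/((4πε₀)⁵ℏ⁸) = 2.929e13 Pa
Planck pressure: p_P = c⁷/(ℏG²) = 4.632e113 Pa
31.9 × 2.929e13 / 4.632e113 = 2.017e-99

2.017e-99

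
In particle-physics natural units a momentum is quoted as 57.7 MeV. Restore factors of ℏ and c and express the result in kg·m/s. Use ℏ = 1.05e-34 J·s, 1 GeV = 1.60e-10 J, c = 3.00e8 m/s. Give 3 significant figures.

3.08e-20 kg·m/s

Momentum is [E]/c; divide by c.
1 GeV → 1/c × (1 GeV in J) = 5.33e-19 kg·m/s.
Convert the energy scale: 57.7 MeV = 0.0577 GeV.
Result: 0.0577 × 5.33e-19 = 3.08e-20 kg·m/s.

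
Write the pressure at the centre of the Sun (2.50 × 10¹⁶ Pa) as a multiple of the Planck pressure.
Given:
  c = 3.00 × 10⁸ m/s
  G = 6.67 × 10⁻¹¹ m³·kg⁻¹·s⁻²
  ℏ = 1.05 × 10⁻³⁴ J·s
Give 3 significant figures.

Planck pressure: p_P = c⁷/(ℏG²) = 4.68 × 10¹¹³ Pa.
2.50 × 10¹⁶ / 4.68 × 10¹¹³ = 5.34 × 10⁻⁹⁸

5.34 × 10⁻⁹⁸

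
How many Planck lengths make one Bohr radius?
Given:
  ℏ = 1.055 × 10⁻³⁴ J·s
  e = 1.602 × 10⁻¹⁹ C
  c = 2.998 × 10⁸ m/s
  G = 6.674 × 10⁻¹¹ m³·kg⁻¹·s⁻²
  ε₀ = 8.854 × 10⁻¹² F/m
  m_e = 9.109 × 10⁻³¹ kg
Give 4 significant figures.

Bohr radius: a₀ = 4πε₀ℏ²/(m_e e²) = 5.297 × 10⁻¹¹ m
Planck length: ℓ_P = √(ℏG/c³) = 1.616 × 10⁻³⁵ m
ratio = 5.297 × 10⁻¹¹ / 1.616 × 10⁻³⁵ = 3.277 × 10²⁴

3.277 × 10²⁴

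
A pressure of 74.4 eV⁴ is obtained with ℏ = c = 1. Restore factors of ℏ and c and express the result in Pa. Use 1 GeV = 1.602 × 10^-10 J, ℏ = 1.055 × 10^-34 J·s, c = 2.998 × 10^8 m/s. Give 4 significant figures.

1.549 × 10^3 Pa

Pressure is [E]/[L]³ = [E]⁴/(ℏc)³.
1 GeV⁴ → 1/(ℏc)³ × (1 GeV in J)⁴ = 2.082 × 10^37 Pa.
Convert the energy scale: 74.4 eV⁴ = 7.44 × 10^-35 GeV⁴.
Result: 7.44 × 10^-35 × 2.082 × 10^37 = 1.549 × 10^3 Pa.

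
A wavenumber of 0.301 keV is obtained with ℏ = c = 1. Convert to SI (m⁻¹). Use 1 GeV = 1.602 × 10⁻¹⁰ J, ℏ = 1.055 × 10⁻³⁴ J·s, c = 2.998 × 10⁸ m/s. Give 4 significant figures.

1.525 × 10⁹ m⁻¹

Inverse length is [E]/(ℏc).
1 GeV → 1/(ℏc) × (1 GeV in J) = 5.065 × 10¹⁵ m⁻¹.
Convert the energy scale: 0.301 keV = 3.01 × 10⁻⁷ GeV.
Result: 3.01 × 10⁻⁷ × 5.065 × 10¹⁵ = 1.525 × 10⁹ m⁻¹.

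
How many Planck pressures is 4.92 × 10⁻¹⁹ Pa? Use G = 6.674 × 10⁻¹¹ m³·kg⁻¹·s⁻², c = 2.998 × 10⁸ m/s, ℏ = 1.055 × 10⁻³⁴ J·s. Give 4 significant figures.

Planck pressure: p_P = c⁷/(ℏG²) = 4.632 × 10¹¹³ Pa.
4.92 × 10⁻¹⁹ / 4.632 × 10¹¹³ = 1.062 × 10⁻¹³²

1.062 × 10⁻¹³²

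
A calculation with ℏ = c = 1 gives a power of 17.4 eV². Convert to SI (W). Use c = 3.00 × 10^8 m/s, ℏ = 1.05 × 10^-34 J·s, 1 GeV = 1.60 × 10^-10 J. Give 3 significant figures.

Power is [E]/[T] = [E]²/ℏ.
1 GeV² → 1/ℏ × (1 GeV in J)² = 2.44 × 10^14 W.
Convert the energy scale: 17.4 eV² = 1.74 × 10^-17 GeV².
Result: 1.74 × 10^-17 × 2.44 × 10^14 = 4.24 × 10^-3 W.

4.24 × 10^-3 W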